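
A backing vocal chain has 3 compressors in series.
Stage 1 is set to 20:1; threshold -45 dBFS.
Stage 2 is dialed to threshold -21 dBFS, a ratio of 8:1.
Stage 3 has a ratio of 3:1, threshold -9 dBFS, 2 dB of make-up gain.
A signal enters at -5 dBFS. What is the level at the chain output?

-41 dBFS

Stage 1: 40 dB above -45 dBFS, reduced 20:1 to 2 dB above → -43 dBFS.
Stage 2: -43 dBFS ≤ -21 dBFS, so stage 2 doesn't engage; output -43 dBFS.
Stage 3: -43 dBFS ≤ -9 dBFS, so stage 3 doesn't engage; make-up brings it to -41 dBFS.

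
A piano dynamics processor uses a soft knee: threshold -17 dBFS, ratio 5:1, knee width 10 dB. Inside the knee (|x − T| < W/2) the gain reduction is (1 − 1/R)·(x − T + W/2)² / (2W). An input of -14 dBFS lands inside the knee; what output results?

x − T + W/2 = -14 − (-17) + 5 = 8.
GR = (1 − 1/5) × 8² / 20 = 0.8 × 64 / 20 = 2.56 dB.
Output = -14 − 2.56 = -16.56 dBFS.

-16.56 dBFS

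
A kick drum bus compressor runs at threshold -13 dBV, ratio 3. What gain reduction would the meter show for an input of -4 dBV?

6 dB

The signal is 9 dB above threshold.
At 3:1, output sits 9/3 = 3 dB above threshold.
GR = overshoot in − overshoot out = 9 − 3 = 6 dB.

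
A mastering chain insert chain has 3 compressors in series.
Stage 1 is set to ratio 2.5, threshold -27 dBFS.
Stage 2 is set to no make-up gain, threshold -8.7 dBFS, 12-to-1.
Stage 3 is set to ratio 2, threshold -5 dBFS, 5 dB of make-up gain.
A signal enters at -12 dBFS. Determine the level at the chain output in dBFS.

Stage 1: -12 dBFS is 15 dB over -27 dBFS; at 2.5:1 that becomes 6 dB over, giving -21 dBFS.
Stage 2: -21 dBFS ≤ -8.7 dBFS, so stage 2 doesn't engage; output -21 dBFS.
Stage 3: -21 dBFS is at or below the -5 dBFS threshold — no compression; make-up brings it to -16 dBFS.

-16 dBFS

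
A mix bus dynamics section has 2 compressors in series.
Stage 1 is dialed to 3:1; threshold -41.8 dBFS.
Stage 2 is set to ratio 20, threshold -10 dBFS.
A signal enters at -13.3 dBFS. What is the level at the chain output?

Stage 1: 28.5 dB above -41.8 dBFS, reduced 3:1 to 9.5 dB above → -32.3 dBFS.
Stage 2: -32.3 dBFS is at or below the -10 dBFS threshold — no compression; output -32.3 dBFS.

-32.3 dBFS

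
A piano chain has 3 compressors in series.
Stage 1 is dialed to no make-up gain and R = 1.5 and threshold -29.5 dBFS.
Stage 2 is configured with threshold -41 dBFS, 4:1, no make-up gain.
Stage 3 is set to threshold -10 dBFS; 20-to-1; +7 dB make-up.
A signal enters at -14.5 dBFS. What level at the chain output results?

Stage 1: 15 dB above -29.5 dBFS, reduced 1.5:1 to 10 dB above → -19.5 dBFS.
Stage 2: overshoot 21.5 dB → 21.5/4 = 5.375 dB → -35.625 dBFS.
Stage 3: -35.625 dBFS ≤ -10 dBFS, so stage 3 doesn't engage; make-up brings it to -28.625 dBFS.

-28.625 dBFS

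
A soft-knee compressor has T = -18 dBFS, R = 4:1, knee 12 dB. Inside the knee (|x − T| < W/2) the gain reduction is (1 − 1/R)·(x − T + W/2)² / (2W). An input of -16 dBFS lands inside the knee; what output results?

x − T + W/2 = -16 − (-18) + 6 = 8.
GR = (1 − 1/4) × 8² / 24 = 0.75 × 64 / 24 = 2 dB.
Output = -16 − 2 = -18 dBFS.

-18 dBFS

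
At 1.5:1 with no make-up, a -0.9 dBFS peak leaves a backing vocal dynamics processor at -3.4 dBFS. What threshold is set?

-8.4 dBFS

Input is 7.5 dB above T (since output overshoot × R = input overshoot: (-3.4 − T)·1.5 = -0.9 − T gives T = -8.4 dBFS).
Check: -8.4 + (-0.9 − (-8.4))/1.5 = -8.4 + 5 = -3.4 dBFS. ✓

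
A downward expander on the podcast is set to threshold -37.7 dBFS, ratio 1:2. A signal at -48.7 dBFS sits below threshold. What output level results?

-59.7 dBFS

Below threshold, a 1:2 expander applies gain = (2−1)×(T − x) of attenuation.
(2−1) × 11 = 11 dB, so output = -48.7 − 11 = -59.7 dBFS.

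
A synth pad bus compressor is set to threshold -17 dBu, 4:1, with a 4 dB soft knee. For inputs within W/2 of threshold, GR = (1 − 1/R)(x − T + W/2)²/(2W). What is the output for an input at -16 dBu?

x − T + W/2 = -16 − (-17) + 2 = 3.
GR = (1 − 1/4) × 3² / 8 = 0.75 × 9 / 8 = 0.84375 dB.
Output = -16 − 0.84375 = -16.84375 dBu.

-16.84375 dBu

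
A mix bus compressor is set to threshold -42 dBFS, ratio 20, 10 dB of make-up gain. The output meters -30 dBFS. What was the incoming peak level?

Stripping the +10 dB make-up gives -40 dBFS at the gain stage.
The compressed level sits -40 − (-42) = 2 dB over threshold.
Undo the ratio: input overshoot = 2 × 20 = 40 dB, giving input = -2 dBFS.

-2 dBFS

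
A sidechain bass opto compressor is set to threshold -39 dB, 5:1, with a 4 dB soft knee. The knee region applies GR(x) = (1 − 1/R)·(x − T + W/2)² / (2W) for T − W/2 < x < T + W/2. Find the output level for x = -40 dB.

-40.1 dB

x − T + W/2 = -40 − (-39) + 2 = 1.
GR = (1 − 1/5) × 1² / 8 = 0.8 × 1 / 8 = 0.1 dB.
Output = -40 − 0.1 = -40.1 dB.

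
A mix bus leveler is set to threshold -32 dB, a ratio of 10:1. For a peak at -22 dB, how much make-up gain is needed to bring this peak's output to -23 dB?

8 dB

The peak compresses to -32 + 10/10 = -31 dB.
To reach -23 dB requires -23 − (-31) = 8 dB of make-up.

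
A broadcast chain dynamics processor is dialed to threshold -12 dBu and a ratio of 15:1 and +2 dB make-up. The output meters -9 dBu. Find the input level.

Remove make-up: -9 − 2 = -11 dBu.
The compressed level sits -11 − (-12) = 1 dB over threshold.
Before 15:1 compression the overshoot was 1 × 15 = 15 dB, so input = -12 + 15 = 3 dBu.

3 dBu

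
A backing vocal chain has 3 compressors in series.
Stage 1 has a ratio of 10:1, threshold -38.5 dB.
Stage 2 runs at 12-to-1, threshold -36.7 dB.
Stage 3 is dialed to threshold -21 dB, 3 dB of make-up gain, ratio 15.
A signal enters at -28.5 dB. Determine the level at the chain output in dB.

Stage 1: -28.5 dB is 10 dB over -38.5 dB; at 10:1 that becomes 1 dB over, giving -37.5 dB.
Stage 2: below threshold (-37.5 ≤ -36.7); passes unchanged; output -37.5 dB.
Stage 3: below threshold (-37.5 ≤ -21); passes unchanged; make-up brings it to -34.5 dB.

-34.5 dB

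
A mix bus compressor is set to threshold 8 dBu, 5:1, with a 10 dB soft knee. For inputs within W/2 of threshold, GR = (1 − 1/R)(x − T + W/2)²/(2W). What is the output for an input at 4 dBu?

3.96 dBu

x − T + W/2 = 4 − 8 + 5 = 1.
GR = (1 − 1/5) × 1² / 20 = 0.8 × 1 / 20 = 0.04 dB.
Output = 4 − 0.04 = 3.96 dBu.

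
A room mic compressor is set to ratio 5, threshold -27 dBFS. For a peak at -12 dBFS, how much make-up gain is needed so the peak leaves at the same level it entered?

12 dB

The peak compresses to -27 + 15/5 = -24 dBFS.
To reach -12 dBFS requires -12 − (-24) = 12 dB of make-up.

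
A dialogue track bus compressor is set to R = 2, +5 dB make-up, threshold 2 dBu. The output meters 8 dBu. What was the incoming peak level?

4 dBu

Remove make-up: 8 − 5 = 3 dBu.
The compressed level sits 3 − 2 = 1 dB over threshold.
Before 2:1 compression the overshoot was 1 × 2 = 2 dB, so input = 2 + 2 = 4 dBu.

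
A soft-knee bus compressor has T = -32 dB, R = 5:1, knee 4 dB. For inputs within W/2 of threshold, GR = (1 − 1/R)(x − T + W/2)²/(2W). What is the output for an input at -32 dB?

x − T + W/2 = -32 − (-32) + 2 = 2.
GR = (1 − 1/5) × 2² / 8 = 0.8 × 4 / 8 = 0.4 dB.
Output = -32 − 0.4 = -32.4 dB.

-32.4 dB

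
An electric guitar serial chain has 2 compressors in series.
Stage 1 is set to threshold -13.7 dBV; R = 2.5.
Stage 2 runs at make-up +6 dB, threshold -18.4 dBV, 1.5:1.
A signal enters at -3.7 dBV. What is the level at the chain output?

Stage 1: overshoot 10 dB → 10/2.5 = 4 dB → -9.7 dBV.
Stage 2: 8.7 dB above -18.4 dBV, reduced 1.5:1 to 5.8 dB above → -12.6 dBV; +6 dB make-up → -6.6 dBV.

-6.6 dBV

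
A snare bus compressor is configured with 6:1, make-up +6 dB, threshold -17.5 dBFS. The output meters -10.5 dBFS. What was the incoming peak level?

-11.5 dBFS

Before make-up, the level was -10.5 − 6 = -16.5 dBFS.
That's 1 dB above the -17.5 dBFS threshold.
Before 6:1 compression the overshoot was 1 × 6 = 6 dB, so input = -17.5 + 6 = -11.5 dBFS.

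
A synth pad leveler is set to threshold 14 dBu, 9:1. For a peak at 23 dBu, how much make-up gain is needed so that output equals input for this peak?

8 dB

Overshoot 9 dB → 9/9 = 1 dB after compression, so the compressed level is 14 + 1 = 15 dBu.
Make-up = target − compressed = 23 − 15 = 8 dB.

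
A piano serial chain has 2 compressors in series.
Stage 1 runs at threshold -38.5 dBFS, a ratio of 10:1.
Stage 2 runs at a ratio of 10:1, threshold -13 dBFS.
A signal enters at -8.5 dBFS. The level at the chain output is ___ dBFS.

-35.5 dBFS

Stage 1: overshoot 30 dB → 30/10 = 3 dB → -35.5 dBFS.
Stage 2: -35.5 dBFS ≤ -13 dBFS, so stage 2 doesn't engage; output -35.5 dBFS.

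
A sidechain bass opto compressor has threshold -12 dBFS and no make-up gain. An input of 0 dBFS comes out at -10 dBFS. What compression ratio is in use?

Input overshoot = 0 − (-12) = 12 dB; output overshoot = -10 − (-12) = 2 dB.
Ratio = 12 / 2 = 6.

6:1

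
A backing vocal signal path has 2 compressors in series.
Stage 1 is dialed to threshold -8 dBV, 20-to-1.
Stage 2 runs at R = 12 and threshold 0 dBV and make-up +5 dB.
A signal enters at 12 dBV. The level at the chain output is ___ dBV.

Stage 1: overshoot 20 dB → 20/20 = 1 dB → -7 dBV.
Stage 2: -7 dBV ≤ 0 dBV, so stage 2 doesn't engage; make-up brings it to -2 dBV.

-2 dBV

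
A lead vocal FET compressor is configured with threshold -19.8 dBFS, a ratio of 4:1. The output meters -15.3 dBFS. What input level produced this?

-1.8 dBFS

Post-compression overshoot = -15.3 − (-19.8) = 4.5 dB.
Before 4:1 compression the overshoot was 4.5 × 4 = 18 dB, so input = -19.8 + 18 = -1.8 dBFS.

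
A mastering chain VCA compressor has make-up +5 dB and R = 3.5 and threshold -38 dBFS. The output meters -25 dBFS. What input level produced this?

-10 dBFS

Remove make-up: -25 − 5 = -30 dBFS.
The compressed level sits -30 − (-38) = 8 dB over threshold.
Undo the ratio: input overshoot = 8 × 3.5 = 28 dB, giving input = -10 dBFS.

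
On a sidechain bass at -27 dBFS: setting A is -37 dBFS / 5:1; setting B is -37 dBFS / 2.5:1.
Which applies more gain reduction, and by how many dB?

A, by 2 dB

A: 10 dB over, compressed to 2 dB over, so 8 dB of GR.
B: 10 dB over, compressed to 4 dB over, so 6 dB of GR.
A applies 2 dB more gain reduction.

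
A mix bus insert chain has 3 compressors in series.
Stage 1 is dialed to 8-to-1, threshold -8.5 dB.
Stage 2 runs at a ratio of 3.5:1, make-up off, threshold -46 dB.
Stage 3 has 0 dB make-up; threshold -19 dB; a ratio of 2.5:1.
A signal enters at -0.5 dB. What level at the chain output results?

Stage 1: -0.5 dB is 8 dB over -8.5 dB; at 8:1 that becomes 1 dB over, giving -7.5 dB.
Stage 2: -7.5 dB is 38.5 dB over -46 dB; at 3.5:1 that becomes 11 dB over, giving -35 dB.
Stage 3: below threshold (-35 ≤ -19); passes unchanged; output -35 dB.

-35 dB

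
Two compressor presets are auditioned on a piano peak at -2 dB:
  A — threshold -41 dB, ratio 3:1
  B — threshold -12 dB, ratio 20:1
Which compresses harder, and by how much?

A, by 16.5 dB

A: GR = 39 − 39/3 = 26 dB.
B: GR = 10 − 10/20 = 9.5 dB.
A reduces 16.5 dB more.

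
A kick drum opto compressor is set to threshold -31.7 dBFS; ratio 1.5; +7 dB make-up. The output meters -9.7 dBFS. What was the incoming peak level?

Before make-up, the level was -9.7 − 7 = -16.7 dBFS.
The compressed level sits -16.7 − (-31.7) = 15 dB over threshold.
Input overshoot = R × output overshoot = 22.5 dB → input = -31.7 + 22.5 = -9.2 dBFS.

-9.2 dBFS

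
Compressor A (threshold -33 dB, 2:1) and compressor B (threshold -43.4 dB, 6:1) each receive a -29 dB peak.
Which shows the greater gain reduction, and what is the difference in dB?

A: overshoot 4 dB → output overshoot 2 dB → GR 2 dB.
B: overshoot 14.4 dB → output overshoot 2.4 dB → GR 12 dB.
B reduces 10 dB more.

B, by 10 dB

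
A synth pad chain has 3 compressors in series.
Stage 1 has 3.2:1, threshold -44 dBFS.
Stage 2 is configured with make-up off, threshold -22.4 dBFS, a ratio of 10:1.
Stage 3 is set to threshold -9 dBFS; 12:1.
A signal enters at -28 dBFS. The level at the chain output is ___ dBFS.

-39 dBFS

Stage 1: 16 dB above -44 dBFS, reduced 3.2:1 to 5 dB above → -39 dBFS.
Stage 2: below threshold (-39 ≤ -22.4); passes unchanged; output -39 dBFS.
Stage 3: below threshold (-39 ≤ -9); passes unchanged; output -39 dBFS.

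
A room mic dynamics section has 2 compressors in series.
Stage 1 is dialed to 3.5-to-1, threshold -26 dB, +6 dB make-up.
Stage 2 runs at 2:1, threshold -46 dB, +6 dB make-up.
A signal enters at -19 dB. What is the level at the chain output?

Stage 1: -19 dB is 7 dB over -26 dB; at 3.5:1 that becomes 2 dB over, giving -24 dB; +6 dB make-up → -18 dB.
Stage 2: 28 dB above -46 dB, reduced 2:1 to 14 dB above → -32 dB; +6 dB make-up → -26 dB.

-26 dB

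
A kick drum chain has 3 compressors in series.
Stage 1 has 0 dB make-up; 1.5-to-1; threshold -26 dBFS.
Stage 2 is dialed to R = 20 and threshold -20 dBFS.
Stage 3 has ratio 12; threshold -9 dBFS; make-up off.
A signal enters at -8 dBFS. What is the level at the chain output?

Stage 1: -8 dBFS is 18 dB over -26 dBFS; at 1.5:1 that becomes 12 dB over, giving -14 dBFS.
Stage 2: 6 dB above -20 dBFS, reduced 20:1 to 0.3 dB above → -19.7 dBFS.
Stage 3: -19.7 dBFS ≤ -9 dBFS, so stage 3 doesn't engage; output -19.7 dBFS.

-19.7 dBFS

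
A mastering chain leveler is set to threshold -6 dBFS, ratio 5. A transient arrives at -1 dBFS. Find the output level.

-5 dBFS

Overshoot: -1 − (-6) = 5 dB.
5:1 compression reduces that to 5/5 = 1 dB over.
Output = -6 + 1 = -5 dBFS.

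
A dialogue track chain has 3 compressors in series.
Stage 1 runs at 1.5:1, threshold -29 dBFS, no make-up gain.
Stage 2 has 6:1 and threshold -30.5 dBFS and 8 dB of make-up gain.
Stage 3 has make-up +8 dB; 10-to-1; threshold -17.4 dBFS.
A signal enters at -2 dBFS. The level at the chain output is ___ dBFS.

Stage 1: -2 dBFS is 27 dB over -29 dBFS; at 1.5:1 that becomes 18 dB over, giving -11 dBFS.
Stage 2: 19.5 dB above -30.5 dBFS, reduced 6:1 to 3.25 dB above → -27.25 dBFS; +8 dB make-up → -19.25 dBFS.
Stage 3: below threshold (-19.25 ≤ -17.4); passes unchanged; make-up brings it to -11.25 dBFS.

-11.25 dBFS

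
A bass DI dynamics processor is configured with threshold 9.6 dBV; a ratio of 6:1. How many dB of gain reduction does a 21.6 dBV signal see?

21.6 dBV exceeds the threshold by 12 dB.
After 6:1 compression the overshoot becomes 12/6 = 2 dB.
GR = overshoot in − overshoot out = 12 − 2 = 10 dB.

10 dB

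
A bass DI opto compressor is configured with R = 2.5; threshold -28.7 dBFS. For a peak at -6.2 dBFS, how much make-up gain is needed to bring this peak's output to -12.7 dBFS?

7 dB

Overshoot 22.5 dB → 22.5/2.5 = 9 dB after compression, so the compressed level is -28.7 + 9 = -19.7 dBFS.
Make-up = target − compressed = -12.7 − (-19.7) = 7 dB.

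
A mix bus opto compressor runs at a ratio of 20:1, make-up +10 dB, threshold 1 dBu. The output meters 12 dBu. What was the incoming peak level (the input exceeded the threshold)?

Remove make-up: 12 − 10 = 2 dBu.
Post-compression overshoot = 2 − 1 = 1 dB.
Input overshoot = R × output overshoot = 20 dB → input = 1 + 20 = 21 dBu.

21 dBu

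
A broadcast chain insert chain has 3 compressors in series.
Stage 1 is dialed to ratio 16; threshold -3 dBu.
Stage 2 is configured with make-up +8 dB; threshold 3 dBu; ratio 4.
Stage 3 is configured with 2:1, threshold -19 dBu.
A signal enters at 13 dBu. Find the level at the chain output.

Stage 1: 13 dBu is 16 dB over -3 dBu; at 16:1 that becomes 1 dB over, giving -2 dBu.
Stage 2: -2 dBu is at or below the 3 dBu threshold — no compression; make-up brings it to 6 dBu.
Stage 3: 6 dBu is 25 dB over -19 dBu; at 2:1 that becomes 12.5 dB over, giving -6.5 dBu.

-6.5 dBu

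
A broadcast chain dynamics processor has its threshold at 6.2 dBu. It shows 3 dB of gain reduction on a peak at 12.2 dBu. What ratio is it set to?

Input overshoot = 12.2 − 6.2 = 6 dB.
Output overshoot = 6 − 3 = 3 dB.
Ratio = input overshoot / output overshoot = 6 / 3 = 2.

2:1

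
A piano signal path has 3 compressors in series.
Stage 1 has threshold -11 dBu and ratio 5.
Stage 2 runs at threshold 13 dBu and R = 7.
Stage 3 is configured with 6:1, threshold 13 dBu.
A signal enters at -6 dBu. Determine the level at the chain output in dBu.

Stage 1: 5 dB above -11 dBu, reduced 5:1 to 1 dB above → -10 dBu.
Stage 2: -10 dBu ≤ 13 dBu, so stage 2 doesn't engage; output -10 dBu.
Stage 3: -10 dBu ≤ 13 dBu, so stage 3 doesn't engage; output -10 dBu.

-10 dBu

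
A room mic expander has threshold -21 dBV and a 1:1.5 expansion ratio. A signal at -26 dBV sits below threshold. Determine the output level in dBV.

-28.5 dBV

Undershoot = (-21) − (-26) = 5 dB.
At 1:1.5, that expands to 7.5 dB under threshold.
Output = -21 − 7.5 = -28.5 dBV.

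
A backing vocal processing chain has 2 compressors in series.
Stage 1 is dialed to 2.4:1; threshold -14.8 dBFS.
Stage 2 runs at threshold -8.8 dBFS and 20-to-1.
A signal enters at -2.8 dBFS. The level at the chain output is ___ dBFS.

-9.8 dBFS

Stage 1: 12 dB above -14.8 dBFS, reduced 2.4:1 to 5 dB above → -9.8 dBFS.
Stage 2: -9.8 dBFS ≤ -8.8 dBFS, so stage 2 doesn't engage; output -9.8 dBFS.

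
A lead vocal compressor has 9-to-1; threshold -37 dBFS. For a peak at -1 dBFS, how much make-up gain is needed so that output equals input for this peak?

The peak compresses to -37 + 36/9 = -33 dBFS.
To reach -1 dBFS requires -1 − (-33) = 32 dB of make-up.

32 dB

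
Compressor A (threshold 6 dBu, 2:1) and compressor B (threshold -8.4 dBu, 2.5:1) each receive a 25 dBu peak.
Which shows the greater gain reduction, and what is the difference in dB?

A: 19 dB over, compressed to 9.5 dB over, so 9.5 dB of GR.
B: 33.4 dB over, compressed to 13.36 dB over, so 20.04 dB of GR.
B applies 10.54 dB more gain reduction.

B, by 10.54 dB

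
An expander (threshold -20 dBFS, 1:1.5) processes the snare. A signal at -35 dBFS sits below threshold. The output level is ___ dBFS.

-42.5 dBFS

Below threshold, a 1:1.5 expander applies gain = (1.5−1)×(T − x) of attenuation.
(1.5−1) × 15 = 7.5 dB, so output = -35 − 7.5 = -42.5 dBFS.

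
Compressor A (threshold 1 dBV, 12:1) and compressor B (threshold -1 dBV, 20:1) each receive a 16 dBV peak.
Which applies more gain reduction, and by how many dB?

B, by 2.4 dB

A: 15 dB over, compressed to 1.25 dB over, so 13.75 dB of GR.
B: 17 dB over, compressed to 0.85 dB over, so 16.15 dB of GR.
Difference: 2.4 dB in favour of B.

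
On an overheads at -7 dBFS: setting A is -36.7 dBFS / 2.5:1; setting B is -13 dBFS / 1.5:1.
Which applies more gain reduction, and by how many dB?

A: overshoot 29.7 dB → output overshoot 11.88 dB → GR 17.82 dB.
B: overshoot 6 dB → output overshoot 4 dB → GR 2 dB.
Difference: 15.82 dB in favour of A.

A, by 15.82 dB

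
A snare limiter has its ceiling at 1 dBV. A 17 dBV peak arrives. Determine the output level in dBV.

At ∞:1, everything above 1 dBV is held at the ceiling.

1 dBV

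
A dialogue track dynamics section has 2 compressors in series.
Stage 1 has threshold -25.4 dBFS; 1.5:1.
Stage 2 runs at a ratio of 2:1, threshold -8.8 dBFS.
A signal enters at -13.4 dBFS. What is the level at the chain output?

-17.4 dBFS

Stage 1: 12 dB above -25.4 dBFS, reduced 1.5:1 to 8 dB above → -17.4 dBFS.
Stage 2: -17.4 dBFS is at or below the -8.8 dBFS threshold — no compression; output -17.4 dBFS.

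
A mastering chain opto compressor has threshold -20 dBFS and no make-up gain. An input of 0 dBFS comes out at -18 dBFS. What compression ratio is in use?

10:1

Input overshoot = 0 − (-20) = 20 dB; output overshoot = -18 − (-20) = 2 dB.
Ratio = 20 / 2 = 10.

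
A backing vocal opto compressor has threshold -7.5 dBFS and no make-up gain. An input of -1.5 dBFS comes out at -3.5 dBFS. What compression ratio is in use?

Input overshoot = -1.5 − (-7.5) = 6 dB; output overshoot = -3.5 − (-7.5) = 4 dB.
Ratio = 6 / 4 = 1.5.

1.5:1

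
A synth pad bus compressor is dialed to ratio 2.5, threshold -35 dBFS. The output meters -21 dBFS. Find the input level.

The compressed level sits -21 − (-35) = 14 dB over threshold.
Before 2.5:1 compression the overshoot was 14 × 2.5 = 35 dB, so input = -35 + 35 = 0 dBFS.

0 dBFS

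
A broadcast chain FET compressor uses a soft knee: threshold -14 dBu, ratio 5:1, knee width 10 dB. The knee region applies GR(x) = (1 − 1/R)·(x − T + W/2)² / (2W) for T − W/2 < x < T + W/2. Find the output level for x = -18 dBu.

-18.04 dBu

x − T + W/2 = -18 − (-14) + 5 = 1.
GR = (1 − 1/5) × 1² / 20 = 0.8 × 1 / 20 = 0.04 dB.
Output = -18 − 0.04 = -18.04 dBu.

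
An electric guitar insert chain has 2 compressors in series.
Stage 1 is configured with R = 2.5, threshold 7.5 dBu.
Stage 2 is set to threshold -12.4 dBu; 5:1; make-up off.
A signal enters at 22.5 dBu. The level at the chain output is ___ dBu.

-7.22 dBu

Stage 1: 22.5 dBu is 15 dB over 7.5 dBu; at 2.5:1 that becomes 6 dB over, giving 13.5 dBu.
Stage 2: 25.9 dB above -12.4 dBu, reduced 5:1 to 5.18 dB above → -7.22 dBu.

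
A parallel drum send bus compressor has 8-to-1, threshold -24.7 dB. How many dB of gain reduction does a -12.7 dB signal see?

10.5 dB

-12.7 dB exceeds the threshold by 12 dB.
After 8:1 compression the overshoot becomes 12/8 = 1.5 dB.
GR = overshoot in − overshoot out = 12 − 1.5 = 10.5 dB.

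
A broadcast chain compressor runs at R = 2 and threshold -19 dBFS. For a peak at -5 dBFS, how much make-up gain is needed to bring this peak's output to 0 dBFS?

Overshoot 14 dB → 14/2 = 7 dB after compression, so the compressed level is -19 + 7 = -12 dBFS.
Make-up = target − compressed = 0 − (-12) = 12 dB.

12 dB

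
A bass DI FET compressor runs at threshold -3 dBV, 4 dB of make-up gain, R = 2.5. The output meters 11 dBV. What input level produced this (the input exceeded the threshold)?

Before make-up, the level was 11 − 4 = 7 dBV.
The compressed level sits 7 − (-3) = 10 dB over threshold.
Undo the ratio: input overshoot = 10 × 2.5 = 25 dB, giving input = 22 dBV.

22 dBV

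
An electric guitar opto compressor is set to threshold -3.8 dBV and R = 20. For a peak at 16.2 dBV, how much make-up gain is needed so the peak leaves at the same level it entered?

The peak compresses to -3.8 + 20/20 = -2.8 dBV.
To reach 16.2 dBV requires 16.2 − (-2.8) = 19 dB of make-up.

19 dB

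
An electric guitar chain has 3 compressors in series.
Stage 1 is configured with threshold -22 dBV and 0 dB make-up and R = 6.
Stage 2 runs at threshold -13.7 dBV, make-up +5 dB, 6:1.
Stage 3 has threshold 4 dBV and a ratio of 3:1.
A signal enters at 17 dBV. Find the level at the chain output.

-10.5 dBV

Stage 1: 39 dB above -22 dBV, reduced 6:1 to 6.5 dB above → -15.5 dBV.
Stage 2: below threshold (-15.5 ≤ -13.7); passes unchanged; make-up brings it to -10.5 dBV.
Stage 3: -10.5 dBV ≤ 4 dBV, so stage 3 doesn't engage; output -10.5 dBV.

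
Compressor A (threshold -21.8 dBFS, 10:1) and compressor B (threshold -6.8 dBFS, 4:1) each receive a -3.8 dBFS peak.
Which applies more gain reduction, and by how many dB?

A: overshoot 18 dB → output overshoot 1.8 dB → GR 16.2 dB.
B: overshoot 3 dB → output overshoot 0.75 dB → GR 2.25 dB.
A applies 13.95 dB more gain reduction.

A, by 13.95 dB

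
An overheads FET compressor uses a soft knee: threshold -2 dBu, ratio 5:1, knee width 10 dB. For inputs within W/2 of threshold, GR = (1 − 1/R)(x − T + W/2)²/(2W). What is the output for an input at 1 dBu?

x − T + W/2 = 1 − (-2) + 5 = 8.
GR = (1 − 1/5) × 8² / 20 = 0.8 × 64 / 20 = 2.56 dB.
Output = 1 − 2.56 = -1.56 dBu.

-1.56 dBu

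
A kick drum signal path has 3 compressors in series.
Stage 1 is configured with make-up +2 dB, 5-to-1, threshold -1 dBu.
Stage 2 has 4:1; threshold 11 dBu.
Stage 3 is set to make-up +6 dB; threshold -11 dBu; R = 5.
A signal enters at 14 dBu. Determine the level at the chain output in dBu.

-2 dBu

Stage 1: overshoot 15 dB → 15/5 = 3 dB → 2 dBu; +2 dB make-up → 4 dBu.
Stage 2: 4 dBu is at or below the 11 dBu threshold — no compression; output 4 dBu.
Stage 3: 15 dB above -11 dBu, reduced 5:1 to 3 dB above → -8 dBu; +6 dB make-up → -2 dBu.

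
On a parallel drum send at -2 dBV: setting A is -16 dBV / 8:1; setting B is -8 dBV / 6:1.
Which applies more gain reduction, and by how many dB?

A, by 7.25 dB

A: overshoot 14 dB → output overshoot 1.75 dB → GR 12.25 dB.
B: overshoot 6 dB → output overshoot 1 dB → GR 5 dB.
A applies 7.25 dB more gain reduction.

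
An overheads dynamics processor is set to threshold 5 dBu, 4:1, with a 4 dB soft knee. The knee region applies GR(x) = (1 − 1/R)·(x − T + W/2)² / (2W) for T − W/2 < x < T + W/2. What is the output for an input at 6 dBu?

x − T + W/2 = 6 − 5 + 2 = 3.
GR = (1 − 1/4) × 3² / 8 = 0.75 × 9 / 8 = 0.84375 dB.
Output = 6 − 0.84375 = 5.15625 dBu.

5.15625 dBu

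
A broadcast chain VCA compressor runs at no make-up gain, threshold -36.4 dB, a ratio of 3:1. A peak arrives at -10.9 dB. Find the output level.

Overshoot: -10.9 − (-36.4) = 25.5 dB.
The 25.5 dB excess becomes 8.5 dB after 3:1 reduction.
So the level is -36.4 + 8.5 = -27.9 dB.

-27.9 dB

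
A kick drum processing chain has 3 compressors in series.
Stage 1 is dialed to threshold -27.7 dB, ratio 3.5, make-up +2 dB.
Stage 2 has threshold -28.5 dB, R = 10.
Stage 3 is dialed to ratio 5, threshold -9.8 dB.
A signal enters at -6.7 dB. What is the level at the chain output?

-27.62 dB

Stage 1: -6.7 dB is 21 dB over -27.7 dB; at 3.5:1 that becomes 6 dB over, giving -21.7 dB; +2 dB make-up → -19.7 dB.
Stage 2: overshoot 8.8 dB → 8.8/10 = 0.88 dB → -27.62 dB.
Stage 3: below threshold (-27.62 ≤ -9.8); passes unchanged; output -27.62 dB.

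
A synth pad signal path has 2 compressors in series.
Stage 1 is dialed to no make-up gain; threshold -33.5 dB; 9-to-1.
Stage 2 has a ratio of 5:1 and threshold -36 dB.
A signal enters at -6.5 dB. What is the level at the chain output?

-34.9 dB

Stage 1: 27 dB above -33.5 dB, reduced 9:1 to 3 dB above → -30.5 dB.
Stage 2: 5.5 dB above -36 dB, reduced 5:1 to 1.1 dB above → -34.9 dB.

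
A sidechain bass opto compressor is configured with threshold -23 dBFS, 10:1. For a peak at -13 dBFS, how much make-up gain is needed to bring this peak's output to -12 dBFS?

10 dB

The peak compresses to -23 + 10/10 = -22 dBFS.
To reach -12 dBFS requires -12 − (-22) = 10 dB of make-up.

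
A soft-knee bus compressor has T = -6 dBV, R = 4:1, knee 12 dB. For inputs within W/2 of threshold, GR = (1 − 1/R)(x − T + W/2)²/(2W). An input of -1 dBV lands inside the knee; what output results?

-4.78125 dBV

x − T + W/2 = -1 − (-6) + 6 = 11.
GR = (1 − 1/4) × 11² / 24 = 0.75 × 121 / 24 = 3.78125 dB.
Output = -1 − 3.78125 = -4.78125 dBV.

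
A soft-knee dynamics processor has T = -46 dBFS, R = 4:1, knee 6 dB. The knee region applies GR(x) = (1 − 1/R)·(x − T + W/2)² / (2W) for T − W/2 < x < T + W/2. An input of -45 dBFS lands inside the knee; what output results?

x − T + W/2 = -45 − (-46) + 3 = 4.
GR = (1 − 1/4) × 4² / 12 = 0.75 × 16 / 12 = 1 dB.
Output = -45 − 1 = -46 dBFS.

-46 dBFS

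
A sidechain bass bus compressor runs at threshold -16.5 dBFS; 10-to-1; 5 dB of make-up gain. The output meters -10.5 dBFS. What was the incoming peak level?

Before make-up, the level was -10.5 − 5 = -15.5 dBFS.
The compressed level sits -15.5 − (-16.5) = 1 dB over threshold.
Input overshoot = R × output overshoot = 10 dB → input = -16.5 + 10 = -6.5 dBFS.

-6.5 dBFS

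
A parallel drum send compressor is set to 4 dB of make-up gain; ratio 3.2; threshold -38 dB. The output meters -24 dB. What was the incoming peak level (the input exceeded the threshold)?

Before make-up, the level was -24 − 4 = -28 dB.
The compressed level sits -28 − (-38) = 10 dB over threshold.
Undo the ratio: input overshoot = 10 × 3.2 = 32 dB, giving input = -6 dB.

-6 dB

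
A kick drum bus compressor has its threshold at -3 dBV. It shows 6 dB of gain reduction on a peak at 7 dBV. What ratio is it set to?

Input overshoot = 7 − (-3) = 10 dB.
Output overshoot = 10 − 6 = 4 dB.
Ratio = input overshoot / output overshoot = 10 / 4 = 2.5.

2.5:1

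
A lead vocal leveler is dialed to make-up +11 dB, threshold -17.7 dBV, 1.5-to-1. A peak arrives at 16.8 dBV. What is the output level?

16.3 dBV

Overshoot: 16.8 − (-17.7) = 34.5 dB.
1.5:1 compression reduces that to 34.5/1.5 = 23 dB over.
So the level is -17.7 + 23 = 5.3 dBV; make-up adds 11 dB, giving 16.3 dBV.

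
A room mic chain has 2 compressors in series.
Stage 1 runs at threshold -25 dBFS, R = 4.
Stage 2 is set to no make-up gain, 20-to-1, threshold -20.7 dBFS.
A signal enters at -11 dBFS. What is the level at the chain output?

Stage 1: 14 dB above -25 dBFS, reduced 4:1 to 3.5 dB above → -21.5 dBFS.
Stage 2: -21.5 dBFS is at or below the -20.7 dBFS threshold — no compression; output -21.5 dBFS.

-21.5 dBFS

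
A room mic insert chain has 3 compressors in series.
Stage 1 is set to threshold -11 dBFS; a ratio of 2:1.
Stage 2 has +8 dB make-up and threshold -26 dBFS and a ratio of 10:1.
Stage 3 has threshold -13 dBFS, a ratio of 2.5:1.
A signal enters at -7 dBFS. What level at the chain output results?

Stage 1: 4 dB above -11 dBFS, reduced 2:1 to 2 dB above → -9 dBFS.
Stage 2: 17 dB above -26 dBFS, reduced 10:1 to 1.7 dB above → -24.3 dBFS; +8 dB make-up → -16.3 dBFS.
Stage 3: -16.3 dBFS ≤ -13 dBFS, so stage 3 doesn't engage; output -16.3 dBFS.

-16.3 dBFS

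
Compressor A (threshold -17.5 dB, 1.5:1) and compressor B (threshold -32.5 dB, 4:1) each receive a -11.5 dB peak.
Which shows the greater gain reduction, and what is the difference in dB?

A: GR = 6 − 6/1.5 = 2 dB.
B: GR = 21 − 21/4 = 15.75 dB.
Difference: 13.75 dB in favour of B.

B, by 13.75 dB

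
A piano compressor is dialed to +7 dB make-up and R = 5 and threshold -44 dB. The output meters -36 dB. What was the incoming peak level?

Before make-up, the level was -36 − 7 = -43 dB.
That's 1 dB above the -44 dB threshold.
Before 5:1 compression the overshoot was 1 × 5 = 5 dB, so input = -44 + 5 = -39 dB.

-39 dB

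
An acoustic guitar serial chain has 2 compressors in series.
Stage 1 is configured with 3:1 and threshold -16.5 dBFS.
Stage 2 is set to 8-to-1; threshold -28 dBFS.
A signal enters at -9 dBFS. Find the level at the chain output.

-26.25 dBFS

Stage 1: overshoot 7.5 dB → 7.5/3 = 2.5 dB → -14 dBFS.
Stage 2: 14 dB above -28 dBFS, reduced 8:1 to 1.75 dB above → -26.25 dBFS.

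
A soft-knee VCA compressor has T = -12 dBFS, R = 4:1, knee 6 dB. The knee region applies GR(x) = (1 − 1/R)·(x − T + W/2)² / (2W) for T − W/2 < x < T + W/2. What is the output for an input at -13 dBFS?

x − T + W/2 = -13 − (-12) + 3 = 2.
GR = (1 − 1/4) × 2² / 12 = 0.75 × 4 / 12 = 0.25 dB.
Output = -13 − 0.25 = -13.25 dBFS.

-13.25 dBFS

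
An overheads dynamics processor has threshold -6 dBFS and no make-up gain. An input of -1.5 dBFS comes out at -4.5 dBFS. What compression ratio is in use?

3:1

Input overshoot = -1.5 − (-6) = 4.5 dB; output overshoot = -4.5 − (-6) = 1.5 dB.
Ratio = 4.5 / 1.5 = 3.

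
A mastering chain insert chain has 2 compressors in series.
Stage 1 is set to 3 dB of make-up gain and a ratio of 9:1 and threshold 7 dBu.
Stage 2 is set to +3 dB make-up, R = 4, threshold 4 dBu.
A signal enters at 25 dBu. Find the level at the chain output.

9 dBu

Stage 1: overshoot 18 dB → 18/9 = 2 dB → 9 dBu; +3 dB make-up → 12 dBu.
Stage 2: 8 dB above 4 dBu, reduced 4:1 to 2 dB above → 6 dBu; +3 dB make-up → 9 dBu.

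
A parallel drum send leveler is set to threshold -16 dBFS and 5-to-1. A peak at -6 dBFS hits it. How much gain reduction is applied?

The signal is 10 dB above threshold.
After 5:1 compression the overshoot becomes 10/5 = 2 dB.
So the signal is attenuated by 10 − 2 = 8 dB.

8 dB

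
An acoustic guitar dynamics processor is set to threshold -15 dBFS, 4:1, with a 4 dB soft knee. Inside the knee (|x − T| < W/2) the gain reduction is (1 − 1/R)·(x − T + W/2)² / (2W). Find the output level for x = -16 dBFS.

x − T + W/2 = -16 − (-15) + 2 = 1.
GR = (1 − 1/4) × 1² / 8 = 0.75 × 1 / 8 = 0.09375 dB.
Output = -16 − 0.09375 = -16.09375 dBFS.

-16.09375 dBFS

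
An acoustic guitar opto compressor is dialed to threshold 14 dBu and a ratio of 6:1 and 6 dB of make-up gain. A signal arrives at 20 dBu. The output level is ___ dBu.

20 dBu sits 6 dB over threshold.
6:1 compression reduces that to 6/6 = 1 dB over.
That puts the output at 15 dBu; make-up adds 6 dB, giving 21 dBu.

21 dBu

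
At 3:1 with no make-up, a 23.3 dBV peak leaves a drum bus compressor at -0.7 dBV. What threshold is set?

Input is 36 dB above T (since output overshoot × R = input overshoot: (-0.7 − T)·3 = 23.3 − T gives T = -12.7 dBV).
Check: -12.7 + (23.3 − (-12.7))/3 = -12.7 + 12 = -0.7 dBV. ✓

-12.7 dBV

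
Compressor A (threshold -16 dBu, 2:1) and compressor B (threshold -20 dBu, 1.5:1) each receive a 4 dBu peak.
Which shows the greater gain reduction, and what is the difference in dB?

A, by 2 dB

A: 20 dB over, compressed to 10 dB over, so 10 dB of GR.
B: 24 dB over, compressed to 16 dB over, so 8 dB of GR.
A applies 2 dB more gain reduction.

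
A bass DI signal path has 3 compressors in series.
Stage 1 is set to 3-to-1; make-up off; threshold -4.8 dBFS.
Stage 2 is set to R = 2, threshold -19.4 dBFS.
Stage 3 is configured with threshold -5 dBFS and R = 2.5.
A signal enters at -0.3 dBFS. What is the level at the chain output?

-11.35 dBFS

Stage 1: 4.5 dB above -4.8 dBFS, reduced 3:1 to 1.5 dB above → -3.3 dBFS.
Stage 2: overshoot 16.1 dB → 16.1/2 = 8.05 dB → -11.35 dBFS.
Stage 3: below threshold (-11.35 ≤ -5); passes unchanged; output -11.35 dBFS.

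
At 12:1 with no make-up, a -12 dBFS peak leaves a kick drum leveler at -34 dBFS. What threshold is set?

Gain reduction = -12 − (-34) = 22 dB; output overshoot = GR / (R − 1) = 22 / 11 = 2 dB.
Threshold = output − output overshoot = -34 − 2 = -36 dBFS.

-36 dBFS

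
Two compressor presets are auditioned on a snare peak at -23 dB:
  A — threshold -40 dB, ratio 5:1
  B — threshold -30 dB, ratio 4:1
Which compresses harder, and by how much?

A: GR = 17 − 17/5 = 13.6 dB.
B: GR = 7 − 7/4 = 5.25 dB.
A reduces 8.35 dB more.

A, by 8.35 dB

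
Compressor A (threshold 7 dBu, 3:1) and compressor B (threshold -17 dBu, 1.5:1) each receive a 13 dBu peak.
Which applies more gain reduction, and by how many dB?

A: GR = 6 − 6/3 = 4 dB.
B: GR = 30 − 30/1.5 = 10 dB.
Difference: 6 dB in favour of B.

B, by 6 dB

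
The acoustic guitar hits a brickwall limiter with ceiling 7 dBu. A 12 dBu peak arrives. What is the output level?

The limiter clamps the peak to its 7 dBu ceiling.

7 dBu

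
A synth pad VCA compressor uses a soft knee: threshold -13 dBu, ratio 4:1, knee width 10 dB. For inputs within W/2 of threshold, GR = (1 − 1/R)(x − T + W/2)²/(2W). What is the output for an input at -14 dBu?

x − T + W/2 = -14 − (-13) + 5 = 4.
GR = (1 − 1/4) × 4² / 20 = 0.75 × 16 / 20 = 0.6 dB.
Output = -14 − 0.6 = -14.6 dBu.

-14.6 dBu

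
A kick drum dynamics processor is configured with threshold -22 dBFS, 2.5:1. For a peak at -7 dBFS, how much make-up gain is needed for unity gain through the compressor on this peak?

Overshoot 15 dB → 15/2.5 = 6 dB after compression, so the compressed level is -22 + 6 = -16 dBFS.
Make-up = target − compressed = -7 − (-16) = 9 dB.

9 dB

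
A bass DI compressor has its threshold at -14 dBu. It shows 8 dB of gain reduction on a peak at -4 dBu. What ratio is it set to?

Input overshoot = -4 − (-14) = 10 dB.
Output overshoot = 10 − 8 = 2 dB.
Ratio = input overshoot / output overshoot = 10 / 2 = 5.

5:1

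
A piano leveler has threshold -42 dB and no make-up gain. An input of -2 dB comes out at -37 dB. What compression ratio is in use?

8:1

Input overshoot = -2 − (-42) = 40 dB; output overshoot = -37 − (-42) = 5 dB.
Ratio = 40 / 5 = 8.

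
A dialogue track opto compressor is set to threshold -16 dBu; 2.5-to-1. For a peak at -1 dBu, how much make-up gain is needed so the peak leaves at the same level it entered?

9 dB

Without make-up, output = threshold + overshoot/2.5 = -16 + 6 = -10 dBu.
Gap to target: 9 dB.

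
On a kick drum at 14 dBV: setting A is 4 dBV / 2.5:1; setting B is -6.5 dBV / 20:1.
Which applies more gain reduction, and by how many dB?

A: 10 dB over, compressed to 4 dB over, so 6 dB of GR.
B: 20.5 dB over, compressed to 1.025 dB over, so 19.475 dB of GR.
B applies 13.475 dB more gain reduction.

B, by 13.475 dB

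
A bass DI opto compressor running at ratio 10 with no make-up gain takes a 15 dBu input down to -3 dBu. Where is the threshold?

-5 dBu

Let T be the threshold. Output overshoot = (input overshoot)/R, so -3 − T = (15 − T)/10.
10·(-3 − T) = 15 − T → 9·T = -30 − 15 = -45.
T = -45/9 = -5 dBu.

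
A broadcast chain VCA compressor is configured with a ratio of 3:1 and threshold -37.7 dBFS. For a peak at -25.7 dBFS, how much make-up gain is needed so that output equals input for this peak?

8 dB

Overshoot 12 dB → 12/3 = 4 dB after compression, so the compressed level is -37.7 + 4 = -33.7 dBFS.
Make-up = target − compressed = -25.7 − (-33.7) = 8 dB.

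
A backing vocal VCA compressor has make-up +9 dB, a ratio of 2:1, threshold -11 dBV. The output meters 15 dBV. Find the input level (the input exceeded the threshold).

Stripping the +9 dB make-up gives 6 dBV at the gain stage.
The compressed level sits 6 − (-11) = 17 dB over threshold.
Undo the ratio: input overshoot = 17 × 2 = 34 dB, giving input = 23 dBV.

23 dBV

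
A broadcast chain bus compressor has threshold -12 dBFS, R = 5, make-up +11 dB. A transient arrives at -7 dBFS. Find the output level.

-7 dBFS sits 5 dB over threshold.
The 5 dB excess becomes 1 dB after 5:1 reduction.
Output = -12 + 1 = -11 dBFS; make-up adds 11 dB, giving 0 dBFS.

0 dBFS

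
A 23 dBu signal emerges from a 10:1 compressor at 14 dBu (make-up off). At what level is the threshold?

13 dBu

Input is 10 dB above T (since output overshoot × R = input overshoot: (14 − T)·10 = 23 − T gives T = 13 dBu).
Check: 13 + (23 − 13)/10 = 13 + 1 = 14 dBu. ✓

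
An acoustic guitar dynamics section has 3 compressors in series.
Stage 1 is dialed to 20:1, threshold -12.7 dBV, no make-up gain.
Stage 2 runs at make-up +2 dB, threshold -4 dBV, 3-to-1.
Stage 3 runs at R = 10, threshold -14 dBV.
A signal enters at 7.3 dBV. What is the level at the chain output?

-13.57 dBV

Stage 1: overshoot 20 dB → 20/20 = 1 dB → -11.7 dBV.
Stage 2: -11.7 dBV ≤ -4 dBV, so stage 2 doesn't engage; make-up brings it to -9.7 dBV.
Stage 3: overshoot 4.3 dB → 4.3/10 = 0.43 dB → -13.57 dBV.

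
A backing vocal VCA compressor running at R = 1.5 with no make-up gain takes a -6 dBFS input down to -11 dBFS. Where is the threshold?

Gain reduction = -6 − (-11) = 5 dB; output overshoot = GR / (R − 1) = 5 / 0.5 = 10 dB.
Threshold = output − output overshoot = -11 − 10 = -21 dBFS.

-21 dBFS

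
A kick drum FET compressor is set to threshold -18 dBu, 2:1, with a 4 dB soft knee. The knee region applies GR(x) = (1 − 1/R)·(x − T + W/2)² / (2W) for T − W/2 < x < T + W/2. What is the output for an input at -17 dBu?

x − T + W/2 = -17 − (-18) + 2 = 3.
GR = (1 − 1/2) × 3² / 8 = 0.5 × 9 / 8 = 0.5625 dB.
Output = -17 − 0.5625 = -17.5625 dBu.

-17.5625 dBu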